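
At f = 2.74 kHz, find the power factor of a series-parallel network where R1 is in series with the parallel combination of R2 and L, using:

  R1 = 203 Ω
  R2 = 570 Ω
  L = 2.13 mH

Step 1 — Angular frequency: ω = 2π·f = 2π·2740 = 1.722e+04 rad/s.
Step 2 — Component impedances:
  R1: Z = R = 203 Ω
  R2: Z = R = 570 Ω
  L: Z = jωL = j·1.722e+04·0.00213 = 0 + j36.67 Ω
Step 3 — Parallel branch: R2 || L = 1/(1/R2 + 1/L) = 2.349 + j36.52 Ω.
Step 4 — Series with R1: Z_total = R1 + (R2 || L) = 205.3 + j36.52 Ω = 208.6∠10.1° Ω.
Step 5 — Power factor: PF = cos(φ) = Re(Z)/|Z| = 205.35/208.57 = 0.9846.
Step 6 — Type: Im(Z) = 36.52 ⇒ lagging (phase φ = 10.1°).

PF = 0.9846 (lagging, φ = 10.1°)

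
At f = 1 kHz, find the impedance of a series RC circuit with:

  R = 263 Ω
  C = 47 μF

Step 1 — Angular frequency: ω = 2π·f = 2π·1000 = 6283 rad/s.
Step 2 — Component impedances:
  R: Z = R = 263 Ω
  C: Z = 1/(jωC) = -j/(ω·C) = 0 - j3.386 Ω
Step 3 — Series combination: Z_total = R + C = 263 - j3.386 Ω = 263∠-0.7° Ω.

Z = 263 - j3.386 Ω = 263∠-0.7° Ω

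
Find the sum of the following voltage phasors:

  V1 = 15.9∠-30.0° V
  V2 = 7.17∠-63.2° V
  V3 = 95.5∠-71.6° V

Step 1 — Convert each phasor to rectangular form:
  V1 = 15.9·(cos(-30.0°) + j·sin(-30.0°)) = 13.77 - j7.95 V
  V2 = 7.17·(cos(-63.2°) + j·sin(-63.2°)) = 3.233 - j6.4 V
  V3 = 95.5·(cos(-71.6°) + j·sin(-71.6°)) = 30.14 - j90.62 V
Step 2 — Sum components: V_total = 47.15 - j105 V.
Step 3 — Convert to polar: |V_total| = 115.1 V, ∠V_total = -65.8°.

V_total = 115.1∠-65.8° V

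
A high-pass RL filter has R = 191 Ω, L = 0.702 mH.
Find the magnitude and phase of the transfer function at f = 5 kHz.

Step 1 — Angular frequency: ω = 2π·5000 = 3.142e+04 rad/s.
Step 2 — Transfer function: H(jω) = jωL/(R + jωL).
Step 3 — Numerator jωL = j·22.05; denominator R + jωL = 191 + j22.05.
Step 4 — H = 0.01316 + j0.1139.
Step 5 — Magnitude: |H| = 0.1147 (-18.8 dB); phase: φ = 83.4°.

|H| = 0.1147 (-18.8 dB), φ = 83.4°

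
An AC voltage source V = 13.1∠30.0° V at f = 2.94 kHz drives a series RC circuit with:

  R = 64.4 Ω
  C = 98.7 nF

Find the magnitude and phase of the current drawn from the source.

Step 1 — Angular frequency: ω = 2π·f = 2π·2940 = 1.847e+04 rad/s.
Step 2 — Component impedances:
  R: Z = R = 64.4 Ω
  C: Z = 1/(jωC) = -j/(ω·C) = 0 - j548.5 Ω
Step 3 — Series combination: Z_total = R + C = 64.4 - j548.5 Ω = 552.2∠-83.3° Ω.
Step 4 — Source phasor: V = 13.1∠30.0° V = 11.34 + j6.55 V.
Step 5 — Ohm's law: I = V / Z_total = (11.34 + j6.55) / (64.4 - j548.5) = -0.009384 + j0.02179 A.
Step 6 — Convert to polar: |I| = 0.02372 A, ∠I = 113.3°.

I = 0.02372∠113.3° A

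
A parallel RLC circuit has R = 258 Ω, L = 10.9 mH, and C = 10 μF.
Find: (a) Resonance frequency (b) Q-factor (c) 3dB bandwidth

Step 1 — Resonance: ω₀ = 1/√(LC) = 1/√(0.0109·1e-05) = 3029 rad/s.
Step 2 — f₀ = ω₀/(2π) = 482.1 Hz.
Step 3 — Parallel Q: Q = R/(ω₀L) = 258/(3029·0.0109) = 7.815.
Step 4 — Bandwidth: Δω = ω₀/Q = 387.6 rad/s; BW = Δω/(2π) = 61.69 Hz.

(a) f₀ = 482.1 Hz  (b) Q = 7.815  (c) BW = 61.69 Hz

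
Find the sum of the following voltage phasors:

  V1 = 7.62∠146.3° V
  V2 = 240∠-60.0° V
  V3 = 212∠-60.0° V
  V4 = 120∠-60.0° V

Step 1 — Convert each phasor to rectangular form:
  V1 = 7.62·(cos(146.3°) + j·sin(146.3°)) = -6.339 + j4.228 V
  V2 = 240·(cos(-60.0°) + j·sin(-60.0°)) = 120 - j207.8 V
  V3 = 212·(cos(-60.0°) + j·sin(-60.0°)) = 106 - j183.6 V
  V4 = 120·(cos(-60.0°) + j·sin(-60.0°)) = 60 - j103.9 V
Step 2 — Sum components: V_total = 279.7 - j491.1 V.
Step 3 — Convert to polar: |V_total| = 565.2 V, ∠V_total = -60.3°.

V_total = 565.2∠-60.3° V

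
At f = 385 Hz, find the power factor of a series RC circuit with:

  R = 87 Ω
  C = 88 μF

Step 1 — Angular frequency: ω = 2π·f = 2π·385 = 2419 rad/s.
Step 2 — Component impedances:
  R: Z = R = 87 Ω
  C: Z = 1/(jωC) = -j/(ω·C) = 0 - j4.698 Ω
Step 3 — Series combination: Z_total = R + C = 87 - j4.698 Ω = 87.13∠-3.1° Ω.
Step 4 — Power factor: PF = cos(φ) = Re(Z)/|Z| = 87/87.13 = 0.9985.
Step 5 — Type: Im(Z) = -4.698 ⇒ leading (phase φ = -3.1°).

PF = 0.9985 (leading, φ = -3.1°)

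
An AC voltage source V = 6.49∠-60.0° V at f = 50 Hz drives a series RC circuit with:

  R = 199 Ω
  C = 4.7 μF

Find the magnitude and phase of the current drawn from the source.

Step 1 — Angular frequency: ω = 2π·f = 2π·50 = 314.2 rad/s.
Step 2 — Component impedances:
  R: Z = R = 199 Ω
  C: Z = 1/(jωC) = -j/(ω·C) = 0 - j677.3 Ω
Step 3 — Series combination: Z_total = R + C = 199 - j677.3 Ω = 705.9∠-73.6° Ω.
Step 4 — Source phasor: V = 6.49∠-60.0° V = 3.245 - j5.621 V.
Step 5 — Ohm's law: I = V / Z_total = (3.245 - j5.621) / (199 - j677.3) = 0.008935 + j0.002166 A.
Step 6 — Convert to polar: |I| = 0.009194 A, ∠I = 13.6°.

I = 0.009194∠13.6° A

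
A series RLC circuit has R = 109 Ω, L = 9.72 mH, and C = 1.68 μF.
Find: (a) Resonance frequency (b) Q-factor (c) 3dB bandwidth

Step 1 — Resonance: ω₀ = 1/√(LC) = 1/√(0.00972·1.68e-06) = 7826 rad/s.
Step 2 — f₀ = ω₀/(2π) = 1245 Hz.
Step 3 — Series Q: Q = ω₀L/R = 7826·0.00972/109 = 0.6978.
Step 4 — Bandwidth: Δω = ω₀/Q = 1.121e+04 rad/s; BW = Δω/(2π) = 1785 Hz.

(a) f₀ = 1245 Hz  (b) Q = 0.6978  (c) BW = 1785 Hz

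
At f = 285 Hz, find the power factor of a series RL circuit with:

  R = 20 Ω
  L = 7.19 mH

Step 1 — Angular frequency: ω = 2π·f = 2π·285 = 1791 rad/s.
Step 2 — Component impedances:
  R: Z = R = 20 Ω
  L: Z = jωL = j·1791·0.00719 = 0 + j12.88 Ω
Step 3 — Series combination: Z_total = R + L = 20 + j12.88 Ω = 23.79∠32.8° Ω.
Step 4 — Power factor: PF = cos(φ) = Re(Z)/|Z| = 20/23.786 = 0.8408.
Step 5 — Type: Im(Z) = 12.88 ⇒ lagging (phase φ = 32.8°).

PF = 0.8408 (lagging, φ = 32.8°)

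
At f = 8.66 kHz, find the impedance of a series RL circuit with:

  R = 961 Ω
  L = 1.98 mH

Step 1 — Angular frequency: ω = 2π·f = 2π·8660 = 5.441e+04 rad/s.
Step 2 — Component impedances:
  R: Z = R = 961 Ω
  L: Z = jωL = j·5.441e+04·0.00198 = 0 + j107.7 Ω
Step 3 — Series combination: Z_total = R + L = 961 + j107.7 Ω = 967∠6.4° Ω.

Z = 961 + j107.7 Ω = 967∠6.4° Ω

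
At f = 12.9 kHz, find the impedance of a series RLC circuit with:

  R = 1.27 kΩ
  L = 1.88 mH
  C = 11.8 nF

Step 1 — Angular frequency: ω = 2π·f = 2π·1.29e+04 = 8.105e+04 rad/s.
Step 2 — Component impedances:
  R: Z = R = 1270 Ω
  L: Z = jωL = j·8.105e+04·0.00188 = 0 + j152.4 Ω
  C: Z = 1/(jωC) = -j/(ω·C) = 0 - j1046 Ω
Step 3 — Series combination: Z_total = R + L + C = 1270 - j893.2 Ω = 1553∠-35.1° Ω.

Z = 1270 - j893.2 Ω = 1553∠-35.1° Ω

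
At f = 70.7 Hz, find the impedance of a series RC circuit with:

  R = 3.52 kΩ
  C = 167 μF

Step 1 — Angular frequency: ω = 2π·f = 2π·70.7 = 444.2 rad/s.
Step 2 — Component impedances:
  R: Z = R = 3520 Ω
  C: Z = 1/(jωC) = -j/(ω·C) = 0 - j13.48 Ω
Step 3 — Series combination: Z_total = R + C = 3520 - j13.48 Ω = 3520∠-0.2° Ω.

Z = 3520 - j13.48 Ω = 3520∠-0.2° Ω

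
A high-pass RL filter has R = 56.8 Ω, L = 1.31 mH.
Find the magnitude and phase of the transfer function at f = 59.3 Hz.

Step 1 — Angular frequency: ω = 2π·59.3 = 372.6 rad/s.
Step 2 — Transfer function: H(jω) = jωL/(R + jωL).
Step 3 — Numerator jωL = j·0.4881; denominator R + jωL = 56.8 + j0.4881.
Step 4 — H = 7.384e-05 + j0.008593.
Step 5 — Magnitude: |H| = 0.008593 (-41.3 dB); phase: φ = 89.5°.

|H| = 0.008593 (-41.3 dB), φ = 89.5°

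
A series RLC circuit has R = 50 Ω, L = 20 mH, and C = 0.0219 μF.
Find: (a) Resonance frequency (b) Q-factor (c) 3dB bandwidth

Step 1 — Resonance condition Im(Z)=0 gives ω₀ = 1/√(LC).
Step 2 — ω₀ = 1/√(0.02·2.19e-08) = 4.778e+04 rad/s.
Step 3 — f₀ = ω₀/(2π) = 7605 Hz.
Step 4 — Series Q: Q = ω₀L/R = 4.778e+04·0.02/50 = 19.11.
Step 5 — 3dB bandwidth: Δω = ω₀/Q = 2500 rad/s; BW = Δω/(2π) = 397.9 Hz.

(a) f₀ = 7605 Hz  (b) Q = 19.11  (c) BW = 397.9 Hz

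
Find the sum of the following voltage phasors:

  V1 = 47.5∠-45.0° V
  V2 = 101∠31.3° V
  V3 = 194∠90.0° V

Step 1 — Convert each phasor to rectangular form:
  V1 = 47.5·(cos(-45.0°) + j·sin(-45.0°)) = 33.59 - j33.59 V
  V2 = 101·(cos(31.3°) + j·sin(31.3°)) = 86.3 + j52.47 V
  V3 = 194·(cos(90.0°) + j·sin(90.0°)) = 0 + j194 V
Step 2 — Sum components: V_total = 119.9 + j212.9 V.
Step 3 — Convert to polar: |V_total| = 244.3 V, ∠V_total = 60.6°.

V_total = 244.3∠60.6° V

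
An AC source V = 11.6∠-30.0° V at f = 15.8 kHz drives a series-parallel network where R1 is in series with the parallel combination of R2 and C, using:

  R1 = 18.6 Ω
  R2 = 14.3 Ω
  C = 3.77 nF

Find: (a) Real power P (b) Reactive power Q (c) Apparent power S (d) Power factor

Step 1 — Angular frequency: ω = 2π·f = 2π·1.58e+04 = 9.927e+04 rad/s.
Step 2 — Component impedances:
  R1: Z = R = 18.6 Ω
  R2: Z = R = 14.3 Ω
  C: Z = 1/(jωC) = -j/(ω·C) = 0 - j2672 Ω
Step 3 — Parallel branch: R2 || C = 1/(1/R2 + 1/C) = 14.3 - j0.07653 Ω.
Step 4 — Series with R1: Z_total = R1 + (R2 || C) = 32.9 - j0.07653 Ω = 32.9∠-0.1° Ω.
Step 5 — Source phasor: V = 11.6∠-30.0° V = 10.05 - j5.8 V.
Step 6 — Current: I = V / Z = 0.3058 - j0.1756 A = 0.3526∠-29.9° A.
Step 7 — Complex power: S = V·I* = 4.09 - j0.009514 VA.
Step 8 — Real power: P = Re(S) = 4.09 W.
Step 9 — Reactive power: Q = Im(S) = -0.009514 VAR.
Step 10 — Apparent power: |S| = 4.09 VA.
Step 11 — Power factor: PF = P/|S| = 1 (leading).

(a) P = 4.09 W  (b) Q = -0.009514 VAR  (c) S = 4.09 VA  (d) PF = 1 (leading)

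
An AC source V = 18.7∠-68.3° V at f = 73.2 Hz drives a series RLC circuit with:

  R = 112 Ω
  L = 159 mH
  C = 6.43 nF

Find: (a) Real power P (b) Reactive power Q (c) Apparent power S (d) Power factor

Step 1 — Angular frequency: ω = 2π·f = 2π·73.2 = 459.9 rad/s.
Step 2 — Component impedances:
  R: Z = R = 112 Ω
  L: Z = jωL = j·459.9·0.159 = 0 + j73.13 Ω
  C: Z = 1/(jωC) = -j/(ω·C) = 0 - j3.381e+05 Ω
Step 3 — Series combination: Z_total = R + L + C = 112 - j3.381e+05 Ω = 3.381e+05∠-90.0° Ω.
Step 4 — Source phasor: V = 18.7∠-68.3° V = 6.914 - j17.37 V.
Step 5 — Current: I = V / Z = 5.14e-05 + j2.044e-05 A = 5.531e-05∠21.7° A.
Step 6 — Complex power: S = V·I* = 3.427e-07 - j0.001034 VA.
Step 7 — Real power: P = Re(S) = 3.427e-07 W.
Step 8 — Reactive power: Q = Im(S) = -0.001034 VAR.
Step 9 — Apparent power: |S| = 0.001034 VA.
Step 10 — Power factor: PF = P/|S| = 0.0003313 (leading).

(a) P = 3.427e-07 W  (b) Q = -0.001034 VAR  (c) S = 0.001034 VA  (d) PF = 0.0003313 (leading)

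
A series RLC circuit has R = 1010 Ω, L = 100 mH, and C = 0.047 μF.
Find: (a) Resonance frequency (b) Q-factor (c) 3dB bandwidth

Step 1 — Resonance condition Im(Z)=0 gives ω₀ = 1/√(LC).
Step 2 — ω₀ = 1/√(0.1·4.7e-08) = 1.459e+04 rad/s.
Step 3 — f₀ = ω₀/(2π) = 2322 Hz.
Step 4 — Series Q: Q = ω₀L/R = 1.459e+04·0.1/1010 = 1.444.
Step 5 — 3dB bandwidth: Δω = ω₀/Q = 1.01e+04 rad/s; BW = Δω/(2π) = 1607 Hz.

(a) f₀ = 2322 Hz  (b) Q = 1.444  (c) BW = 1607 Hz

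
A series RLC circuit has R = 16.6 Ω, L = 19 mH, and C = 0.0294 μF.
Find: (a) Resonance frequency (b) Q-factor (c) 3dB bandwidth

Step 1 — Resonance: ω₀ = 1/√(LC) = 1/√(0.019·2.94e-08) = 4.231e+04 rad/s.
Step 2 — f₀ = ω₀/(2π) = 6734 Hz.
Step 3 — Series Q: Q = ω₀L/R = 4.231e+04·0.019/16.6 = 48.43.
Step 4 — Bandwidth: Δω = ω₀/Q = 873.7 rad/s; BW = Δω/(2π) = 139.1 Hz.

(a) f₀ = 6734 Hz  (b) Q = 48.43  (c) BW = 139.1 Hz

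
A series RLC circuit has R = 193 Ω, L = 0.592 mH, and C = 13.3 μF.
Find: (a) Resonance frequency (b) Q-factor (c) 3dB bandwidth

Step 1 — Resonance condition Im(Z)=0 gives ω₀ = 1/√(LC).
Step 2 — ω₀ = 1/√(0.000592·1.33e-05) = 1.127e+04 rad/s.
Step 3 — f₀ = ω₀/(2π) = 1794 Hz.
Step 4 — Series Q: Q = ω₀L/R = 1.127e+04·0.000592/193 = 0.03457.
Step 5 — 3dB bandwidth: Δω = ω₀/Q = 3.26e+05 rad/s; BW = Δω/(2π) = 5.189e+04 Hz.

(a) f₀ = 1794 Hz  (b) Q = 0.03457  (c) BW = 5.189e+04 Hz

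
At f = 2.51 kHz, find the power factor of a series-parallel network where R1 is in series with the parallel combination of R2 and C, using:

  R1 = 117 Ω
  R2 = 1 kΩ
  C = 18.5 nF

Step 1 — Angular frequency: ω = 2π·f = 2π·2510 = 1.577e+04 rad/s.
Step 2 — Component impedances:
  R1: Z = R = 117 Ω
  R2: Z = R = 1000 Ω
  C: Z = 1/(jωC) = -j/(ω·C) = 0 - j3427 Ω
Step 3 — Parallel branch: R2 || C = 1/(1/R2 + 1/C) = 921.6 - j268.9 Ω.
Step 4 — Series with R1: Z_total = R1 + (R2 || C) = 1039 - j268.9 Ω = 1073∠-14.5° Ω.
Step 5 — Power factor: PF = cos(φ) = Re(Z)/|Z| = 1038.6/1072.8 = 0.9681.
Step 6 — Type: Im(Z) = -268.9 ⇒ leading (phase φ = -14.5°).

PF = 0.9681 (leading, φ = -14.5°)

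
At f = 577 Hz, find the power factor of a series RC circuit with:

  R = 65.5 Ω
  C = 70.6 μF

Step 1 — Angular frequency: ω = 2π·f = 2π·577 = 3625 rad/s.
Step 2 — Component impedances:
  R: Z = R = 65.5 Ω
  C: Z = 1/(jωC) = -j/(ω·C) = 0 - j3.907 Ω
Step 3 — Series combination: Z_total = R + C = 65.5 - j3.907 Ω = 65.62∠-3.4° Ω.
Step 4 — Power factor: PF = cos(φ) = Re(Z)/|Z| = 65.5/65.62 = 0.9982.
Step 5 — Type: Im(Z) = -3.907 ⇒ leading (phase φ = -3.4°).

PF = 0.9982 (leading, φ = -3.4°)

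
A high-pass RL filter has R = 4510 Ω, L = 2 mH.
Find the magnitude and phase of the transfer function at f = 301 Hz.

Step 1 — Angular frequency: ω = 2π·301 = 1891 rad/s.
Step 2 — Transfer function: H(jω) = jωL/(R + jωL).
Step 3 — Numerator jωL = j·3.782; denominator R + jωL = 4510 + j3.782.
Step 4 — H = 7.034e-07 + j0.0008387.
Step 5 — Magnitude: |H| = 0.0008387 (-61.5 dB); phase: φ = 90.0°.

|H| = 0.0008387 (-61.5 dB), φ = 90.0°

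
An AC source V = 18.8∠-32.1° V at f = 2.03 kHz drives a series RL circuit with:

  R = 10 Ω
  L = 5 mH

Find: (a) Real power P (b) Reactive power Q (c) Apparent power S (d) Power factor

Step 1 — Angular frequency: ω = 2π·f = 2π·2030 = 1.275e+04 rad/s.
Step 2 — Component impedances:
  R: Z = R = 10 Ω
  L: Z = jωL = j·1.275e+04·0.005 = 0 + j63.77 Ω
Step 3 — Series combination: Z_total = R + L = 10 + j63.77 Ω = 64.55∠81.1° Ω.
Step 4 — Source phasor: V = 18.8∠-32.1° V = 15.93 - j9.99 V.
Step 5 — Current: I = V / Z = -0.1147 - j0.2677 A = 0.2912∠-113.2° A.
Step 6 — Complex power: S = V·I* = 0.8482 + j5.409 VA.
Step 7 — Real power: P = Re(S) = 0.8482 W.
Step 8 — Reactive power: Q = Im(S) = 5.409 VAR.
Step 9 — Apparent power: |S| = 5.475 VA.
Step 10 — Power factor: PF = P/|S| = 0.1549 (lagging).

(a) P = 0.8482 W  (b) Q = 5.409 VAR  (c) S = 5.475 VA  (d) PF = 0.1549 (lagging)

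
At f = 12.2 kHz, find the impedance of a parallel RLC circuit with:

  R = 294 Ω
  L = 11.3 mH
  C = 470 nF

Step 1 — Angular frequency: ω = 2π·f = 2π·1.22e+04 = 7.665e+04 rad/s.
Step 2 — Component impedances:
  R: Z = R = 294 Ω
  L: Z = jωL = j·7.665e+04·0.0113 = 0 + j866.2 Ω
  C: Z = 1/(jωC) = -j/(ω·C) = 0 - j27.76 Ω
Step 3 — Parallel combination: 1/Z_total = 1/R + 1/L + 1/C; Z_total = 2.77 - j28.41 Ω = 28.54∠-84.4° Ω.

Z = 2.77 - j28.41 Ω = 28.54∠-84.4° Ω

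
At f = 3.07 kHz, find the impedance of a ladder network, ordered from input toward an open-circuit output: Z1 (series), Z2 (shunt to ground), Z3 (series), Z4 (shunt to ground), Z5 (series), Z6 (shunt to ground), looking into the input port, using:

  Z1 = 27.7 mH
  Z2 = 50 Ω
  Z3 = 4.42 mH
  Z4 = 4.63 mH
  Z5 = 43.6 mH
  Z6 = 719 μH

Step 1 — Angular frequency: ω = 2π·f = 2π·3070 = 1.929e+04 rad/s.
Step 2 — Component impedances:
  Z1: Z = jωL = j·1.929e+04·0.0277 = 0 + j534.3 Ω
  Z2: Z = R = 50 Ω
  Z3: Z = jωL = j·1.929e+04·0.00442 = 0 + j85.26 Ω
  Z4: Z = jωL = j·1.929e+04·0.00463 = 0 + j89.31 Ω
  Z5: Z = jωL = j·1.929e+04·0.0436 = 0 + j841 Ω
  Z6: Z = jωL = j·1.929e+04·0.000719 = 0 + j13.87 Ω
Step 3 — Ladder network (open output): work backward from the far end, alternating series and parallel combinations. Z_in = 45.85 + j548.1 Ω = 550∠85.2° Ω.

Z = 45.85 + j548.1 Ω = 550∠85.2° Ω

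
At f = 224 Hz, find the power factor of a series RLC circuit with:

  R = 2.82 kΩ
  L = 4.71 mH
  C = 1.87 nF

Step 1 — Angular frequency: ω = 2π·f = 2π·224 = 1407 rad/s.
Step 2 — Component impedances:
  R: Z = R = 2820 Ω
  L: Z = jωL = j·1407·0.00471 = 0 + j6.629 Ω
  C: Z = 1/(jωC) = -j/(ω·C) = 0 - j3.8e+05 Ω
Step 3 — Series combination: Z_total = R + L + C = 2820 - j3.799e+05 Ω = 3.8e+05∠-89.6° Ω.
Step 4 — Power factor: PF = cos(φ) = Re(Z)/|Z| = 2820/3.7996e+05 = 0.007422.
Step 5 — Type: Im(Z) = -3.799e+05 ⇒ leading (phase φ = -89.6°).

PF = 0.007422 (leading, φ = -89.6°)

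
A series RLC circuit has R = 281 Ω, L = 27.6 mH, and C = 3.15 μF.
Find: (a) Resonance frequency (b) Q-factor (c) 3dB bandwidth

Step 1 — Resonance: ω₀ = 1/√(LC) = 1/√(0.0276·3.15e-06) = 3391 rad/s.
Step 2 — f₀ = ω₀/(2π) = 539.8 Hz.
Step 3 — Series Q: Q = ω₀L/R = 3391·0.0276/281 = 0.3331.
Step 4 — Bandwidth: Δω = ω₀/Q = 1.018e+04 rad/s; BW = Δω/(2π) = 1620 Hz.

(a) f₀ = 539.8 Hz  (b) Q = 0.3331  (c) BW = 1620 Hz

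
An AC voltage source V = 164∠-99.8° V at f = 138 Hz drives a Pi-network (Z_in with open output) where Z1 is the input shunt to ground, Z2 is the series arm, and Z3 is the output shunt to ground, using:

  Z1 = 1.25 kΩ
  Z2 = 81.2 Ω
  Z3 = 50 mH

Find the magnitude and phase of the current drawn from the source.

Step 1 — Angular frequency: ω = 2π·f = 2π·138 = 867.1 rad/s.
Step 2 — Component impedances:
  Z1: Z = R = 1250 Ω
  Z2: Z = R = 81.2 Ω
  Z3: Z = jωL = j·867.1·0.05 = 0 + j43.35 Ω
Step 3 — With open output, the series arm Z2 and the output shunt Z3 appear in series to ground: Z2 + Z3 = 81.2 + j43.35 Ω.
Step 4 — Parallel with input shunt Z1: Z_in = Z1 || (Z2 + Z3) = 77.49 + j38.19 Ω = 86.39∠26.2° Ω.
Step 5 — Source phasor: V = 164∠-99.8° V = -27.91 - j161.6 V.
Step 6 — Ohm's law: I = V / Z_total = (-27.91 - j161.6) / (77.49 + j38.19) = -1.117 - j1.535 A.
Step 7 — Convert to polar: |I| = 1.898 A, ∠I = -126.0°.

I = 1.898∠-126.0° A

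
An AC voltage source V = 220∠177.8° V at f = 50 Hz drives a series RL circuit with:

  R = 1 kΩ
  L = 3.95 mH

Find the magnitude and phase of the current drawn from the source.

Step 1 — Angular frequency: ω = 2π·f = 2π·50 = 314.2 rad/s.
Step 2 — Component impedances:
  R: Z = R = 1000 Ω
  L: Z = jωL = j·314.2·0.00395 = 0 + j1.241 Ω
Step 3 — Series combination: Z_total = R + L = 1000 + j1.241 Ω = 1000∠0.1° Ω.
Step 4 — Source phasor: V = 220∠177.8° V = -219.8 + j8.445 V.
Step 5 — Ohm's law: I = V / Z_total = (-219.8 + j8.445) / (1000 + j1.241) = -0.2198 + j0.008718 A.
Step 6 — Convert to polar: |I| = 0.22 A, ∠I = 177.7°.

I = 0.22∠177.7° A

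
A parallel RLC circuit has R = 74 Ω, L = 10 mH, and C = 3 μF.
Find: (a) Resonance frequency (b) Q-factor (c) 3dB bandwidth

Step 1 — Resonance: ω₀ = 1/√(LC) = 1/√(0.01·3e-06) = 5774 rad/s.
Step 2 — f₀ = ω₀/(2π) = 918.9 Hz.
Step 3 — Parallel Q: Q = R/(ω₀L) = 74/(5774·0.01) = 1.282.
Step 4 — Bandwidth: Δω = ω₀/Q = 4505 rad/s; BW = Δω/(2π) = 716.9 Hz.

(a) f₀ = 918.9 Hz  (b) Q = 1.282  (c) BW = 716.9 Hz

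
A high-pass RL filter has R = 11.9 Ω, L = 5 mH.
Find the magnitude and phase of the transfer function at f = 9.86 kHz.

Step 1 — Angular frequency: ω = 2π·9860 = 6.195e+04 rad/s.
Step 2 — Transfer function: H(jω) = jωL/(R + jωL).
Step 3 — Numerator jωL = j·309.8; denominator R + jωL = 11.9 + j309.8.
Step 4 — H = 0.9985 + j0.03836.
Step 5 — Magnitude: |H| = 0.9993 (-0.0 dB); phase: φ = 2.2°.

|H| = 0.9993 (-0.0 dB), φ = 2.2°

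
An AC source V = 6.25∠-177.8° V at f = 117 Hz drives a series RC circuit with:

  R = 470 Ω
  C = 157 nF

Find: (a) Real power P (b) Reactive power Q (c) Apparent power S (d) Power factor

Step 1 — Angular frequency: ω = 2π·f = 2π·117 = 735.1 rad/s.
Step 2 — Component impedances:
  R: Z = R = 470 Ω
  C: Z = 1/(jωC) = -j/(ω·C) = 0 - j8664 Ω
Step 3 — Series combination: Z_total = R + C = 470 - j8664 Ω = 8677∠-86.9° Ω.
Step 4 — Source phasor: V = 6.25∠-177.8° V = -6.245 - j0.2399 V.
Step 5 — Current: I = V / Z = -1.138e-05 - j0.0007202 A = 0.0007203∠-90.9° A.
Step 6 — Complex power: S = V·I* = 0.0002438 - j0.004495 VA.
Step 7 — Real power: P = Re(S) = 0.0002438 W.
Step 8 — Reactive power: Q = Im(S) = -0.004495 VAR.
Step 9 — Apparent power: |S| = 0.004502 VA.
Step 10 — Power factor: PF = P/|S| = 0.05417 (leading).

(a) P = 0.0002438 W  (b) Q = -0.004495 VAR  (c) S = 0.004502 VA  (d) PF = 0.05417 (leading)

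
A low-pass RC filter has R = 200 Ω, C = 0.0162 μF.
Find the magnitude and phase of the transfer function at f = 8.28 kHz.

Step 1 — Angular frequency: ω = 2π·8280 = 5.202e+04 rad/s.
Step 2 — Transfer function: H(jω) = 1/(1 + jωRC).
Step 3 — Denominator: 1 + jωRC = 1 + j·5.202e+04·200·1.62e-08 = 1 + j0.1686.
Step 4 — H = 0.9724 - j0.1639.
Step 5 — Magnitude: |H| = 0.9861 (-0.1 dB); phase: φ = -9.6°.

|H| = 0.9861 (-0.1 dB), φ = -9.6°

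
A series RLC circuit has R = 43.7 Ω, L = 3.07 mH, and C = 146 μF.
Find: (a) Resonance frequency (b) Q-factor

Step 1 — Resonance condition Im(Z)=0 gives ω₀ = 1/√(LC).
Step 2 — ω₀ = 1/√(0.00307·0.000146) = 1494 rad/s.
Step 3 — f₀ = ω₀/(2π) = 237.7 Hz.
Step 4 — Series Q: Q = ω₀L/R = 1494·0.00307/43.7 = 0.1049.

(a) f₀ = 237.7 Hz  (b) Q = 0.1049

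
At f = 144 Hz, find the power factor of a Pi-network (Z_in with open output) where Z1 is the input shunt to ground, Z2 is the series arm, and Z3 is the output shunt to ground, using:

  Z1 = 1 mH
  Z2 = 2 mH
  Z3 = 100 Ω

Step 1 — Angular frequency: ω = 2π·f = 2π·144 = 904.8 rad/s.
Step 2 — Component impedances:
  Z1: Z = jωL = j·904.8·0.001 = 0 + j0.9048 Ω
  Z2: Z = jωL = j·904.8·0.002 = 0 + j1.81 Ω
  Z3: Z = R = 100 Ω
Step 3 — With open output, the series arm Z2 and the output shunt Z3 appear in series to ground: Z2 + Z3 = 100 + j1.81 Ω.
Step 4 — Parallel with input shunt Z1: Z_in = Z1 || (Z2 + Z3) = 0.00818 + j0.9046 Ω = 0.9046∠89.5° Ω.
Step 5 — Power factor: PF = cos(φ) = Re(Z)/|Z| = 0.00818/0.9046 = 0.009043.
Step 6 — Type: Im(Z) = 0.9046 ⇒ lagging (phase φ = 89.5°).

PF = 0.009043 (lagging, φ = 89.5°)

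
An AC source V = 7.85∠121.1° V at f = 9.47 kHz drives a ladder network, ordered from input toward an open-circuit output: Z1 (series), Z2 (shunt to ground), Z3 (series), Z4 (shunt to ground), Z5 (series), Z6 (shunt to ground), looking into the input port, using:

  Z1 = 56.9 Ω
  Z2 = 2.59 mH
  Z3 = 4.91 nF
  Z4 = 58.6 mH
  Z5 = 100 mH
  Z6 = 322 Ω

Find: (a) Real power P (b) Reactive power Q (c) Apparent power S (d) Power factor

Step 1 — Angular frequency: ω = 2π·f = 2π·9470 = 5.95e+04 rad/s.
Step 2 — Component impedances:
  Z1: Z = R = 56.9 Ω
  Z2: Z = jωL = j·5.95e+04·0.00259 = 0 + j154.1 Ω
  Z3: Z = 1/(jωC) = -j/(ω·C) = 0 - j3423 Ω
  Z4: Z = jωL = j·5.95e+04·0.0586 = 0 + j3487 Ω
  Z5: Z = jωL = j·5.95e+04·0.1 = 0 + j5950 Ω
  Z6: Z = R = 322 Ω
Step 3 — Ladder network (open output): work backward from the far end, alternating series and parallel combinations. Z_in = 57.81 + j176.3 Ω = 185.5∠71.8° Ω.
Step 4 — Source phasor: V = 7.85∠121.1° V = -4.055 + j6.722 V.
Step 5 — Current: I = V / Z = 0.02762 + j0.03206 A = 0.04231∠49.3° A.
Step 6 — Complex power: S = V·I* = 0.1035 + j0.3156 VA.
Step 7 — Real power: P = Re(S) = 0.1035 W.
Step 8 — Reactive power: Q = Im(S) = 0.3156 VAR.
Step 9 — Apparent power: |S| = 0.3321 VA.
Step 10 — Power factor: PF = P/|S| = 0.3116 (lagging).

(a) P = 0.1035 W  (b) Q = 0.3156 VAR  (c) S = 0.3321 VA  (d) PF = 0.3116 (lagging)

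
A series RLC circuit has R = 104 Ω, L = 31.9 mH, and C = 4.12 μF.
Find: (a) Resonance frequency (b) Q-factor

Step 1 — Resonance condition Im(Z)=0 gives ω₀ = 1/√(LC).
Step 2 — ω₀ = 1/√(0.0319·4.12e-06) = 2758 rad/s.
Step 3 — f₀ = ω₀/(2π) = 439 Hz.
Step 4 — Series Q: Q = ω₀L/R = 2758·0.0319/104 = 0.8461.

(a) f₀ = 439 Hz  (b) Q = 0.8461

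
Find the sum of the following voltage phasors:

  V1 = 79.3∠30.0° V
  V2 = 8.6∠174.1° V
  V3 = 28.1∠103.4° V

Step 1 — Convert each phasor to rectangular form:
  V1 = 79.3·(cos(30.0°) + j·sin(30.0°)) = 68.68 + j39.65 V
  V2 = 8.6·(cos(174.1°) + j·sin(174.1°)) = -8.554 + j0.884 V
  V3 = 28.1·(cos(103.4°) + j·sin(103.4°)) = -6.512 + j27.34 V
Step 2 — Sum components: V_total = 53.61 + j67.87 V.
Step 3 — Convert to polar: |V_total| = 86.49 V, ∠V_total = 51.7°.

V_total = 86.49∠51.7° V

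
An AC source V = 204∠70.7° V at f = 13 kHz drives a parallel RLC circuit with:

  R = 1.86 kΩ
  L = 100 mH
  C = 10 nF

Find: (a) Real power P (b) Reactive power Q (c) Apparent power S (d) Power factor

Step 1 — Angular frequency: ω = 2π·f = 2π·1.3e+04 = 8.168e+04 rad/s.
Step 2 — Component impedances:
  R: Z = R = 1860 Ω
  L: Z = jωL = j·8.168e+04·0.1 = 0 + j8168 Ω
  C: Z = 1/(jωC) = -j/(ω·C) = 0 - j1224 Ω
Step 3 — Parallel combination: 1/Z_total = 1/R + 1/L + 1/C; Z_total = 697.1 - j900.4 Ω = 1139∠-52.3° Ω.
Step 4 — Source phasor: V = 204∠70.7° V = 67.42 + j192.5 V.
Step 5 — Current: I = V / Z = -0.09744 + j0.1503 A = 0.1792∠123.0° A.
Step 6 — Complex power: S = V·I* = 22.37 - j28.9 VA.
Step 7 — Real power: P = Re(S) = 22.37 W.
Step 8 — Reactive power: Q = Im(S) = -28.9 VAR.
Step 9 — Apparent power: |S| = 36.55 VA.
Step 10 — Power factor: PF = P/|S| = 0.6122 (leading).

(a) P = 22.37 W  (b) Q = -28.9 VAR  (c) S = 36.55 VA  (d) PF = 0.6122 (leading)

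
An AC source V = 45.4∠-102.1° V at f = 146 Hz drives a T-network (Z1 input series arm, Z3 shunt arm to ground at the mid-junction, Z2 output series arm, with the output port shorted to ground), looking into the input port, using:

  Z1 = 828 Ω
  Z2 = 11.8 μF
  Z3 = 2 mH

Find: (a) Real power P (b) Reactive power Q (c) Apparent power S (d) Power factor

Step 1 — Angular frequency: ω = 2π·f = 2π·146 = 917.3 rad/s.
Step 2 — Component impedances:
  Z1: Z = R = 828 Ω
  Z2: Z = 1/(jωC) = -j/(ω·C) = 0 - j92.38 Ω
  Z3: Z = jωL = j·917.3·0.002 = 0 + j1.835 Ω
Step 3 — With the output port shorted to ground, the output series arm Z2 runs from the junction to ground; the shunt arm Z3 also runs from the junction to ground. They appear in parallel: Z3 || Z2 = 0 + j1.872 Ω.
Step 4 — Series with input arm Z1: Z_in = Z1 + (Z3 || Z2) = 828 + j1.872 Ω = 828∠0.1° Ω.
Step 5 — Source phasor: V = 45.4∠-102.1° V = -9.517 - j44.39 V.
Step 6 — Current: I = V / Z = -0.01161 - j0.05359 A = 0.05483∠-102.2° A.
Step 7 — Complex power: S = V·I* = 2.489 + j0.005628 VA.
Step 8 — Real power: P = Re(S) = 2.489 W.
Step 9 — Reactive power: Q = Im(S) = 0.005628 VAR.
Step 10 — Apparent power: |S| = 2.489 VA.
Step 11 — Power factor: PF = P/|S| = 1 (lagging).

(a) P = 2.489 W  (b) Q = 0.005628 VAR  (c) S = 2.489 VA  (d) PF = 1 (lagging)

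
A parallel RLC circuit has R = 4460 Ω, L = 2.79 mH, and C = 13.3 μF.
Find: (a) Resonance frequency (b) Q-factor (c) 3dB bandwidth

Step 1 — Resonance: ω₀ = 1/√(LC) = 1/√(0.00279·1.33e-05) = 5191 rad/s.
Step 2 — f₀ = ω₀/(2π) = 826.2 Hz.
Step 3 — Parallel Q: Q = R/(ω₀L) = 4460/(5191·0.00279) = 307.9.
Step 4 — Bandwidth: Δω = ω₀/Q = 16.86 rad/s; BW = Δω/(2π) = 2.683 Hz.

(a) f₀ = 826.2 Hz  (b) Q = 307.9  (c) BW = 2.683 Hz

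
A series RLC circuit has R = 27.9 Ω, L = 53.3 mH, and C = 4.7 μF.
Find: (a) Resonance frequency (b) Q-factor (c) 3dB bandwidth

Step 1 — Resonance condition Im(Z)=0 gives ω₀ = 1/√(LC).
Step 2 — ω₀ = 1/√(0.0533·4.7e-06) = 1998 rad/s.
Step 3 — f₀ = ω₀/(2π) = 318 Hz.
Step 4 — Series Q: Q = ω₀L/R = 1998·0.0533/27.9 = 3.817.
Step 5 — 3dB bandwidth: Δω = ω₀/Q = 523.5 rad/s; BW = Δω/(2π) = 83.31 Hz.

(a) f₀ = 318 Hz  (b) Q = 3.817  (c) BW = 83.31 Hz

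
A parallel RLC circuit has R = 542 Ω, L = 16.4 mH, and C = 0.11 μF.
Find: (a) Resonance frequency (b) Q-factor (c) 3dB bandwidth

Step 1 — Resonance: ω₀ = 1/√(LC) = 1/√(0.0164·1.1e-07) = 2.354e+04 rad/s.
Step 2 — f₀ = ω₀/(2π) = 3747 Hz.
Step 3 — Parallel Q: Q = R/(ω₀L) = 542/(2.354e+04·0.0164) = 1.404.
Step 4 — Bandwidth: Δω = ω₀/Q = 1.677e+04 rad/s; BW = Δω/(2π) = 2669 Hz.

(a) f₀ = 3747 Hz  (b) Q = 1.404  (c) BW = 2669 Hz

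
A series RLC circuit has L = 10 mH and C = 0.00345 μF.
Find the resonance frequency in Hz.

Step 1 — Resonance condition Im(Z)=0 gives ω₀ = 1/√(LC).
Step 2 — ω₀ = 1/√(0.01·3.45e-09) = 1.703e+05 rad/s.
Step 3 — f₀ = ω₀/(2π) = 2.71e+04 Hz.

f₀ = 2.71e+04 Hz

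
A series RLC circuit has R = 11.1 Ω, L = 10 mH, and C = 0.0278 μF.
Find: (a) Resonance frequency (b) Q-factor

Step 1 — Resonance condition Im(Z)=0 gives ω₀ = 1/√(LC).
Step 2 — ω₀ = 1/√(0.01·2.78e-08) = 5.998e+04 rad/s.
Step 3 — f₀ = ω₀/(2π) = 9545 Hz.
Step 4 — Series Q: Q = ω₀L/R = 5.998e+04·0.01/11.1 = 54.03.

(a) f₀ = 9545 Hz  (b) Q = 54.03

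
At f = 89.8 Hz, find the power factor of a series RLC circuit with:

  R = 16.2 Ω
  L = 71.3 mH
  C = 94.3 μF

Step 1 — Angular frequency: ω = 2π·f = 2π·89.8 = 564.2 rad/s.
Step 2 — Component impedances:
  R: Z = R = 16.2 Ω
  L: Z = jωL = j·564.2·0.0713 = 0 + j40.23 Ω
  C: Z = 1/(jωC) = -j/(ω·C) = 0 - j18.79 Ω
Step 3 — Series combination: Z_total = R + L + C = 16.2 + j21.44 Ω = 26.87∠52.9° Ω.
Step 4 — Power factor: PF = cos(φ) = Re(Z)/|Z| = 16.2/26.87 = 0.6029.
Step 5 — Type: Im(Z) = 21.44 ⇒ lagging (phase φ = 52.9°).

PF = 0.6029 (lagging, φ = 52.9°)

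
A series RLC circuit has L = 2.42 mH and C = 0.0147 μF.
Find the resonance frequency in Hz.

Step 1 — Resonance condition Im(Z)=0 gives ω₀ = 1/√(LC).
Step 2 — ω₀ = 1/√(0.00242·1.47e-08) = 1.677e+05 rad/s.
Step 3 — f₀ = ω₀/(2π) = 2.668e+04 Hz.

f₀ = 2.668e+04 Hz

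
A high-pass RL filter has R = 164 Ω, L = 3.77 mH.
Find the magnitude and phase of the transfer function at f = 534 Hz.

Step 1 — Angular frequency: ω = 2π·534 = 3355 rad/s.
Step 2 — Transfer function: H(jω) = jωL/(R + jωL).
Step 3 — Numerator jωL = j·12.65; denominator R + jωL = 164 + j12.65.
Step 4 — H = 0.005914 + j0.07667.
Step 5 — Magnitude: |H| = 0.0769 (-22.3 dB); phase: φ = 85.6°.

|H| = 0.0769 (-22.3 dB), φ = 85.6°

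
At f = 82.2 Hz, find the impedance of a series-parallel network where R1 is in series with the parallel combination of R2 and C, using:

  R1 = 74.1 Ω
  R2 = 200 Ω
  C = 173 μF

Step 1 — Angular frequency: ω = 2π·f = 2π·82.2 = 516.5 rad/s.
Step 2 — Component impedances:
  R1: Z = R = 74.1 Ω
  R2: Z = R = 200 Ω
  C: Z = 1/(jωC) = -j/(ω·C) = 0 - j11.19 Ω
Step 3 — Parallel branch: R2 || C = 1/(1/R2 + 1/C) = 0.6243 - j11.16 Ω.
Step 4 — Series with R1: Z_total = R1 + (R2 || C) = 74.72 - j11.16 Ω = 75.55∠-8.5° Ω.

Z = 74.72 - j11.16 Ω = 75.55∠-8.5° Ω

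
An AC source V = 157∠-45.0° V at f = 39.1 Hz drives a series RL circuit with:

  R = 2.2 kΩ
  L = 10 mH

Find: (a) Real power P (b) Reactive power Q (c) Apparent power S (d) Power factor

Step 1 — Angular frequency: ω = 2π·f = 2π·39.1 = 245.7 rad/s.
Step 2 — Component impedances:
  R: Z = R = 2200 Ω
  L: Z = jωL = j·245.7·0.01 = 0 + j2.457 Ω
Step 3 — Series combination: Z_total = R + L = 2200 + j2.457 Ω = 2200∠0.1° Ω.
Step 4 — Source phasor: V = 157∠-45.0° V = 111 - j111 V.
Step 5 — Current: I = V / Z = 0.05041 - j0.05052 A = 0.07136∠-45.1° A.
Step 6 — Complex power: S = V·I* = 11.2 + j0.01251 VA.
Step 7 — Real power: P = Re(S) = 11.2 W.
Step 8 — Reactive power: Q = Im(S) = 0.01251 VAR.
Step 9 — Apparent power: |S| = 11.2 VA.
Step 10 — Power factor: PF = P/|S| = 1 (lagging).

(a) P = 11.2 W  (b) Q = 0.01251 VAR  (c) S = 11.2 VA  (d) PF = 1 (lagging)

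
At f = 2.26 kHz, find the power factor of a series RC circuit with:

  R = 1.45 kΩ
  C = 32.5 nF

Step 1 — Angular frequency: ω = 2π·f = 2π·2260 = 1.42e+04 rad/s.
Step 2 — Component impedances:
  R: Z = R = 1450 Ω
  C: Z = 1/(jωC) = -j/(ω·C) = 0 - j2167 Ω
Step 3 — Series combination: Z_total = R + C = 1450 - j2167 Ω = 2607∠-56.2° Ω.
Step 4 — Power factor: PF = cos(φ) = Re(Z)/|Z| = 1450/2607.25 = 0.5561.
Step 5 — Type: Im(Z) = -2167 ⇒ leading (phase φ = -56.2°).

PF = 0.5561 (leading, φ = -56.2°)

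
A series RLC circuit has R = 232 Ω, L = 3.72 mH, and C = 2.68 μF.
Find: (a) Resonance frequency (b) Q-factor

Step 1 — Resonance condition Im(Z)=0 gives ω₀ = 1/√(LC).
Step 2 — ω₀ = 1/√(0.00372·2.68e-06) = 1.002e+04 rad/s.
Step 3 — f₀ = ω₀/(2π) = 1594 Hz.
Step 4 — Series Q: Q = ω₀L/R = 1.002e+04·0.00372/232 = 0.1606.

(a) f₀ = 1594 Hz  (b) Q = 0.1606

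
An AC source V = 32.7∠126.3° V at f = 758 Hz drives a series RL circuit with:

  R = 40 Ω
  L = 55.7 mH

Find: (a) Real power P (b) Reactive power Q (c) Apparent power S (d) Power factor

Step 1 — Angular frequency: ω = 2π·f = 2π·758 = 4763 rad/s.
Step 2 — Component impedances:
  R: Z = R = 40 Ω
  L: Z = jωL = j·4763·0.0557 = 0 + j265.3 Ω
Step 3 — Series combination: Z_total = R + L = 40 + j265.3 Ω = 268.3∠81.4° Ω.
Step 4 — Source phasor: V = 32.7∠126.3° V = -19.36 + j26.35 V.
Step 5 — Current: I = V / Z = 0.08638 + j0.086 A = 0.1219∠44.9° A.
Step 6 — Complex power: S = V·I* = 0.5943 + j3.941 VA.
Step 7 — Real power: P = Re(S) = 0.5943 W.
Step 8 — Reactive power: Q = Im(S) = 3.941 VAR.
Step 9 — Apparent power: |S| = 3.986 VA.
Step 10 — Power factor: PF = P/|S| = 0.1491 (lagging).

(a) P = 0.5943 W  (b) Q = 3.941 VAR  (c) S = 3.986 VA  (d) PF = 0.1491 (lagging)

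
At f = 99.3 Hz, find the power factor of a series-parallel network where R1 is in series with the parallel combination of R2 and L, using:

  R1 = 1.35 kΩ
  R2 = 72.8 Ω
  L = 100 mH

Step 1 — Angular frequency: ω = 2π·f = 2π·99.3 = 623.9 rad/s.
Step 2 — Component impedances:
  R1: Z = R = 1350 Ω
  R2: Z = R = 72.8 Ω
  L: Z = jωL = j·623.9·0.1 = 0 + j62.39 Ω
Step 3 — Parallel branch: R2 || L = 1/(1/R2 + 1/L) = 30.83 + j35.97 Ω.
Step 4 — Series with R1: Z_total = R1 + (R2 || L) = 1381 + j35.97 Ω = 1381∠1.5° Ω.
Step 5 — Power factor: PF = cos(φ) = Re(Z)/|Z| = 1380.83/1381.3 = 0.9997.
Step 6 — Type: Im(Z) = 35.97 ⇒ lagging (phase φ = 1.5°).

PF = 0.9997 (lagging, φ = 1.5°)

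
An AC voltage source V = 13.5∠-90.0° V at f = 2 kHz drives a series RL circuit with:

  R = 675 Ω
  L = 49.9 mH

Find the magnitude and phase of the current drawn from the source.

Step 1 — Angular frequency: ω = 2π·f = 2π·2000 = 1.257e+04 rad/s.
Step 2 — Component impedances:
  R: Z = R = 675 Ω
  L: Z = jωL = j·1.257e+04·0.0499 = 0 + j627.1 Ω
Step 3 — Series combination: Z_total = R + L = 675 + j627.1 Ω = 921.3∠42.9° Ω.
Step 4 — Source phasor: V = 13.5∠-90.0° V = 0 - j13.5 V.
Step 5 — Ohm's law: I = V / Z_total = (0 - j13.5) / (675 + j627.1) = -0.009973 - j0.01074 A.
Step 6 — Convert to polar: |I| = 0.01465 A, ∠I = -132.9°.

I = 0.01465∠-132.9° A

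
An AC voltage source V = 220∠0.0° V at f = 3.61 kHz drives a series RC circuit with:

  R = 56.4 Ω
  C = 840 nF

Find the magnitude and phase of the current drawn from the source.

Step 1 — Angular frequency: ω = 2π·f = 2π·3610 = 2.268e+04 rad/s.
Step 2 — Component impedances:
  R: Z = R = 56.4 Ω
  C: Z = 1/(jωC) = -j/(ω·C) = 0 - j52.48 Ω
Step 3 — Series combination: Z_total = R + C = 56.4 - j52.48 Ω = 77.04∠-42.9° Ω.
Step 4 — Source phasor: V = 220∠0.0° V = 220 V.
Step 5 — Ohm's law: I = V / Z_total = (220) / (56.4 - j52.48) = 2.09 + j1.945 A.
Step 6 — Convert to polar: |I| = 2.856 A, ∠I = 42.9°.

I = 2.856∠42.9° A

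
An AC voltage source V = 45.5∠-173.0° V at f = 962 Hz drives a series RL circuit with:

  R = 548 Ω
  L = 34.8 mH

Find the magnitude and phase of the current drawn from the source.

Step 1 — Angular frequency: ω = 2π·f = 2π·962 = 6044 rad/s.
Step 2 — Component impedances:
  R: Z = R = 548 Ω
  L: Z = jωL = j·6044·0.0348 = 0 + j210.3 Ω
Step 3 — Series combination: Z_total = R + L = 548 + j210.3 Ω = 587∠21.0° Ω.
Step 4 — Source phasor: V = 45.5∠-173.0° V = -45.16 - j5.545 V.
Step 5 — Ohm's law: I = V / Z_total = (-45.16 - j5.545) / (548 + j210.3) = -0.07521 + j0.01875 A.
Step 6 — Convert to polar: |I| = 0.07751 A, ∠I = 166.0°.

I = 0.07751∠166.0° A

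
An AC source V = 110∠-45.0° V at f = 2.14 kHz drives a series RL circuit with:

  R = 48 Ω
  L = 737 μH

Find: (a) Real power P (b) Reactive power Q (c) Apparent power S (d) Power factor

Step 1 — Angular frequency: ω = 2π·f = 2π·2140 = 1.345e+04 rad/s.
Step 2 — Component impedances:
  R: Z = R = 48 Ω
  L: Z = jωL = j·1.345e+04·0.000737 = 0 + j9.91 Ω
Step 3 — Series combination: Z_total = R + L = 48 + j9.91 Ω = 49.01∠11.7° Ω.
Step 4 — Source phasor: V = 110∠-45.0° V = 77.78 - j77.78 V.
Step 5 — Current: I = V / Z = 1.233 - j1.875 A = 2.244∠-56.7° A.
Step 6 — Complex power: S = V·I* = 241.8 + j49.92 VA.
Step 7 — Real power: P = Re(S) = 241.8 W.
Step 8 — Reactive power: Q = Im(S) = 49.92 VAR.
Step 9 — Apparent power: |S| = 246.9 VA.
Step 10 — Power factor: PF = P/|S| = 0.9793 (lagging).

(a) P = 241.8 W  (b) Q = 49.92 VAR  (c) S = 246.9 VA  (d) PF = 0.9793 (lagging)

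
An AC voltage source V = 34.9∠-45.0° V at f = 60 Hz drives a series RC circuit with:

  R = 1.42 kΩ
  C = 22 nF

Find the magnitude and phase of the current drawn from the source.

Step 1 — Angular frequency: ω = 2π·f = 2π·60 = 377 rad/s.
Step 2 — Component impedances:
  R: Z = R = 1420 Ω
  C: Z = 1/(jωC) = -j/(ω·C) = 0 - j1.206e+05 Ω
Step 3 — Series combination: Z_total = R + C = 1420 - j1.206e+05 Ω = 1.206e+05∠-89.3° Ω.
Step 4 — Source phasor: V = 34.9∠-45.0° V = 24.68 - j24.68 V.
Step 5 — Ohm's law: I = V / Z_total = (24.68 - j24.68) / (1420 - j1.206e+05) = 0.0002071 + j0.0002022 A.
Step 6 — Convert to polar: |I| = 0.0002894 A, ∠I = 44.3°.

I = 0.0002894∠44.3° A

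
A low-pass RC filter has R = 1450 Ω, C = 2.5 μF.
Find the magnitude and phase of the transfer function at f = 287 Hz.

Step 1 — Angular frequency: ω = 2π·287 = 1803 rad/s.
Step 2 — Transfer function: H(jω) = 1/(1 + jωRC).
Step 3 — Denominator: 1 + jωRC = 1 + j·1803·1450·2.5e-06 = 1 + j6.537.
Step 4 — H = 0.02287 - j0.1495.
Step 5 — Magnitude: |H| = 0.1512 (-16.4 dB); phase: φ = -81.3°.

|H| = 0.1512 (-16.4 dB), φ = -81.3°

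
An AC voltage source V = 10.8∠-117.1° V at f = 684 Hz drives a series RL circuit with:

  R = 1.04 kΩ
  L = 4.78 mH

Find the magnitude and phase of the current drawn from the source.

Step 1 — Angular frequency: ω = 2π·f = 2π·684 = 4298 rad/s.
Step 2 — Component impedances:
  R: Z = R = 1040 Ω
  L: Z = jωL = j·4298·0.00478 = 0 + j20.54 Ω
Step 3 — Series combination: Z_total = R + L = 1040 + j20.54 Ω = 1040∠1.1° Ω.
Step 4 — Source phasor: V = 10.8∠-117.1° V = -4.92 - j9.614 V.
Step 5 — Ohm's law: I = V / Z_total = (-4.92 - j9.614) / (1040 + j20.54) = -0.004911 - j0.009148 A.
Step 6 — Convert to polar: |I| = 0.01038 A, ∠I = -118.2°.

I = 0.01038∠-118.2° A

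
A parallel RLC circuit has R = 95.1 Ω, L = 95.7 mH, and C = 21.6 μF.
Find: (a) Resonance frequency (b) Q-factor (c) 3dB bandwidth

Step 1 — Resonance: ω₀ = 1/√(LC) = 1/√(0.0957·2.16e-05) = 695.5 rad/s.
Step 2 — f₀ = ω₀/(2π) = 110.7 Hz.
Step 3 — Parallel Q: Q = R/(ω₀L) = 95.1/(695.5·0.0957) = 1.429.
Step 4 — Bandwidth: Δω = ω₀/Q = 486.8 rad/s; BW = Δω/(2π) = 77.48 Hz.

(a) f₀ = 110.7 Hz  (b) Q = 1.429  (c) BW = 77.48 Hz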